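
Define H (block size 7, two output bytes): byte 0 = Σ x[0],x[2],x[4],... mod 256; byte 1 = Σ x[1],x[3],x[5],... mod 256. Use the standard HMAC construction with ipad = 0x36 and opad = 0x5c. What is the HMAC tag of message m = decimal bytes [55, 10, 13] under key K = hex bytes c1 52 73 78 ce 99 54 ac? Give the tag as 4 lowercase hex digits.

Key hex bytes c1 52 73 78 ce 99 54 ac is 8 bytes > B = 7, so hash it first: H(key) = 56 0f, then zero-pad to 7 bytes: K' = 56 0f 00 00 00 00 00.
K' ⊕ ipad = 60 39 36 36 36 36 36.  K' ⊕ opad = 0a 53 5c 5c 5c 5c 5c.
Inner input = (K'⊕ipad) ∥ m = 60 39 36 36 36 36 36 ∥ 37 0a 0d.
Inner hash: even-index sum = 268 mod 256 = 12; odd-index sum = 233 mod 256 = 233 → 0c e9.
Outer input = (K'⊕opad) ∥ inner = 0a 53 5c 5c 5c 5c 5c ∥ 0c e9.
Outer hash (tag): even-index sum = 519 mod 256 = 7; odd-index sum = 279 mod 256 = 23 → 07 17.

0717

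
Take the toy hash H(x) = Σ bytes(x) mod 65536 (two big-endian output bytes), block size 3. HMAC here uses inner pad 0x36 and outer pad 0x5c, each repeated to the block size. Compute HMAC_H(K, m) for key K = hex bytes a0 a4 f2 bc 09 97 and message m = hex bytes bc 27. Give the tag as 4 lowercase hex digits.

Key hex bytes a0 a4 f2 bc 09 97 is 6 bytes > B = 3, so hash it first: H(key) = 03 92, then zero-pad to 3 bytes: K' = 03 92 00.
K' ⊕ ipad = 35 a4 36.  K' ⊕ opad = 5f ce 5c.
Inner input = (K'⊕ipad) ∥ m = 35 a4 36 ∥ bc 27.
Inner hash: sum = 53+164+54+188+39 = 498 → 01 f2.
Outer input = (K'⊕opad) ∥ inner = 5f ce 5c ∥ 01 f2.
Outer hash (tag): sum = 95+206+92+1+242 = 636 → 02 7c.

027c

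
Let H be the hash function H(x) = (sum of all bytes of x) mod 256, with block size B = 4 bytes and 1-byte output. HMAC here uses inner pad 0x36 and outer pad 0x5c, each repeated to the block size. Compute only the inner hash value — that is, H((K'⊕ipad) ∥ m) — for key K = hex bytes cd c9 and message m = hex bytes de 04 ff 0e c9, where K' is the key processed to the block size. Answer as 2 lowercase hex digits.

1e

Key hex bytes cd c9 is 2 bytes ≤ B = 4; zero-pad to 4 bytes: K' = cd c9 00 00.
K' ⊕ ipad = fb ff 36 36.
Inner input = fb ff 36 36 ∥ de 04 ff 0e c9.
Inner hash: sum = 251+255+54+54+222+4+255+14+201 = 1310; mod 256 = 30 → 1e.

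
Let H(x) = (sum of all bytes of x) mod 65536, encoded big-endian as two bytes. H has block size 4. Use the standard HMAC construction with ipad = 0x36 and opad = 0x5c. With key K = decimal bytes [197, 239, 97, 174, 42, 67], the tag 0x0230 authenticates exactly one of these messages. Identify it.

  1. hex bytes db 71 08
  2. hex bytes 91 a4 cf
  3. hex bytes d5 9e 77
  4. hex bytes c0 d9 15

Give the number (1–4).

Key decimal bytes [197, 239, 97, 174, 42, 67] = c5 ef 61 ae 2a 43 is 6 bytes > B = 4, so hash it first: H(key) = 03 30, then zero-pad to 4 bytes: K' = 03 30 00 00.
K' ⊕ ipad = 35 06 36 36; K' ⊕ opad = 5f 6c 5c 5c.
m1: inner = H(35 06 36 36 db 71 08) = 01 fb; tag = H(5f 6c 5c 5c 01 fb) = 027f
m2: inner = H(35 06 36 36 91 a4 cf) = 02 ab; tag = H(5f 6c 5c 5c 02 ab) = 0230 ← matches
m3: inner = H(35 06 36 36 d5 9e 77) = 02 91; tag = H(5f 6c 5c 5c 02 91) = 0216
m4: inner = H(35 06 36 36 c0 d9 15) = 02 55; tag = H(5f 6c 5c 5c 02 55) = 01da

2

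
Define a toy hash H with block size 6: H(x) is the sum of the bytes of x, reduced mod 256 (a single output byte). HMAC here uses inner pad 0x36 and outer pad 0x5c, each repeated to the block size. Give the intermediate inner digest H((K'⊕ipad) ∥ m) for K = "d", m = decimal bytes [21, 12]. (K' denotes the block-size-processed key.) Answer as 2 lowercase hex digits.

81

Key "d" = 64 is 1 byte ≤ B = 6; zero-pad to 6 bytes: K' = 64 00 00 00 00 00.
K' ⊕ ipad = 52 36 36 36 36 36.
Inner input = 52 36 36 36 36 36 ∥ 15 0c.
Inner hash: sum = 82+54+54+54+54+54+21+12 = 385; mod 256 = 129 → 81.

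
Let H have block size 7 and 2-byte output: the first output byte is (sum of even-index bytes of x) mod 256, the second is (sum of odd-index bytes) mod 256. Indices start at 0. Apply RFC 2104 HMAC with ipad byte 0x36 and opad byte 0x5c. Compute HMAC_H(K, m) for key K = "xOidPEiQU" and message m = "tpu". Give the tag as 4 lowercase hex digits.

9bb8

Key "xOidPEiQU" = 78 4f 69 64 50 45 69 51 55 is 9 bytes > B = 7, so hash it first: H(key) = ef 49, then zero-pad to 7 bytes: K' = ef 49 00 00 00 00 00.
K' ⊕ ipad = d9 7f 36 36 36 36 36.  K' ⊕ opad = b3 15 5c 5c 5c 5c 5c.
Inner input = (K'⊕ipad) ∥ m = d9 7f 36 36 36 36 36 ∥ 74 70 75.
Inner hash: even-index sum = 491 mod 256 = 235; odd-index sum = 468 mod 256 = 212 → eb d4.
Outer input = (K'⊕opad) ∥ inner = b3 15 5c 5c 5c 5c 5c ∥ eb d4.
Outer hash (tag): even-index sum = 667 mod 256 = 155; odd-index sum = 440 mod 256 = 184 → 9b b8.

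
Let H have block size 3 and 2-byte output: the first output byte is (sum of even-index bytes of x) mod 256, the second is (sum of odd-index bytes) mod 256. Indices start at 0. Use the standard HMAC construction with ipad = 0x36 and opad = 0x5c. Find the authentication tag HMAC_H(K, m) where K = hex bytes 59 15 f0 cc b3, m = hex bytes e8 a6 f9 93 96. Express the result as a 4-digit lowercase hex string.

4af6

Key hex bytes 59 15 f0 cc b3 is 5 bytes > B = 3, so hash it first: H(key) = fc e1, then zero-pad to 3 bytes: K' = fc e1 00.
K' ⊕ ipad = ca d7 36.  K' ⊕ opad = a0 bd 5c.
Inner input = (K'⊕ipad) ∥ m = ca d7 36 ∥ e8 a6 f9 93 96.
Inner hash: even-index sum = 569 mod 256 = 57; odd-index sum = 846 mod 256 = 78 → 39 4e.
Outer input = (K'⊕opad) ∥ inner = a0 bd 5c ∥ 39 4e.
Outer hash (tag): even-index sum = 330 mod 256 = 74; odd-index sum = 246 mod 256 = 246 → 4a f6.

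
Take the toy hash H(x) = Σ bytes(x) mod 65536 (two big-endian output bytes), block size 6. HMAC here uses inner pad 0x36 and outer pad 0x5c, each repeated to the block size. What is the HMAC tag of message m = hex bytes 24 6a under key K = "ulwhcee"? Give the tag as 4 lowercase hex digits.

02f6

Key "ulwhcee" = 75 6c 77 68 63 65 65 is 7 bytes > B = 6, so hash it first: H(key) = 02 ed, then zero-pad to 6 bytes: K' = 02 ed 00 00 00 00.
K' ⊕ ipad = 34 db 36 36 36 36.  K' ⊕ opad = 5e b1 5c 5c 5c 5c.
Inner input = (K'⊕ipad) ∥ m = 34 db 36 36 36 36 ∥ 24 6a.
Inner hash: sum = 52+219+54+54+54+54+36+106 = 629 → 02 75.
Outer input = (K'⊕opad) ∥ inner = 5e b1 5c 5c 5c 5c ∥ 02 75.
Outer hash (tag): sum = 94+177+92+92+92+92+2+117 = 758 → 02 f6.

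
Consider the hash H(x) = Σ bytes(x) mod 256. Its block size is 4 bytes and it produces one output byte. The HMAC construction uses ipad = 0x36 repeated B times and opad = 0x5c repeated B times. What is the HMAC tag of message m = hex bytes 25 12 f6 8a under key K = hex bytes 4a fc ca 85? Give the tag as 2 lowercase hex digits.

d1

Key hex bytes 4a fc ca 85 is exactly B = 4 bytes: K' = 4a fc ca 85.
K' ⊕ ipad = 7c ca fc b3.  K' ⊕ opad = 16 a0 96 d9.
Inner input = (K'⊕ipad) ∥ m = 7c ca fc b3 ∥ 25 12 f6 8a.
Inner hash: sum = 124+202+252+179+37+18+246+138 = 1196; mod 256 = 172 → ac.
Outer input = (K'⊕opad) ∥ inner = 16 a0 96 d9 ∥ ac.
Outer hash (tag): sum = 22+160+150+217+172 = 721; mod 256 = 209 → d1.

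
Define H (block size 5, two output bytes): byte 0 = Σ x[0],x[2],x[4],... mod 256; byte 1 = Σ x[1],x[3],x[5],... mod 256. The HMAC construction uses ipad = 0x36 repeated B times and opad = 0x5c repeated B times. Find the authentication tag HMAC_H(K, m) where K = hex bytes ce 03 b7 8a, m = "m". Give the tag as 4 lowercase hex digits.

37e4

Key hex bytes ce 03 b7 8a is 4 bytes ≤ B = 5; zero-pad to 5 bytes: K' = ce 03 b7 8a 00.
K' ⊕ ipad = f8 35 81 bc 36.  K' ⊕ opad = 92 5f eb d6 5c.
Inner input = (K'⊕ipad) ∥ m = f8 35 81 bc 36 ∥ 6d.
Inner hash: even-index sum = 431 mod 256 = 175; odd-index sum = 350 mod 256 = 94 → af 5e.
Outer input = (K'⊕opad) ∥ inner = 92 5f eb d6 5c ∥ af 5e.
Outer hash (tag): even-index sum = 567 mod 256 = 55; odd-index sum = 484 mod 256 = 228 → 37 e4.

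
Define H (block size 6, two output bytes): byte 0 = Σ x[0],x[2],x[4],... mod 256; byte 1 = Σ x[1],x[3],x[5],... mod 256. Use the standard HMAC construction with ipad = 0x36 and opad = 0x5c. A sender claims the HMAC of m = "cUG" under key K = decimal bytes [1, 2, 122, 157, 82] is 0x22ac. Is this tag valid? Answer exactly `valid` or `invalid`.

Key decimal bytes [1, 2, 122, 157, 82] = 01 02 7a 9d 52 is 5 bytes ≤ B = 6; zero-pad to 6 bytes: K' = 01 02 7a 9d 52 00.
K' ⊕ ipad = 37 34 4c ab 64 36; K' ⊕ opad = 5d 5e 26 c1 0e 5c.
Inner hash: even-index sum = 401 mod 256 = 145; odd-index sum = 362 mod 256 = 106 → 91 6a.
Outer hash (recomputed tag): even-index sum = 290 mod 256 = 34; odd-index sum = 485 mod 256 = 229 → 22 e5.
Recomputed tag = 22e5; claimed = 22ac → mismatch.

invalid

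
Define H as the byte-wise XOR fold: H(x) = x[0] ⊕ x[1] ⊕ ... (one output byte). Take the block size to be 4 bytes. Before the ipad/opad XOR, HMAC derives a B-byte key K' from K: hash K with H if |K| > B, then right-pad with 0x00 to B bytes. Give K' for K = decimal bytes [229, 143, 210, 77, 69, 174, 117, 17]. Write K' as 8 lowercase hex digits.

7a000000

|K| = 8 > B = 4, so first hash the key.
H(K): XOR e5⊕8f⊕d2⊕4d⊕45⊕ae⊕75⊕11 = 7a.
Zero-pad H(K) = 7a to 4 bytes: K' = 7a 00 00 00.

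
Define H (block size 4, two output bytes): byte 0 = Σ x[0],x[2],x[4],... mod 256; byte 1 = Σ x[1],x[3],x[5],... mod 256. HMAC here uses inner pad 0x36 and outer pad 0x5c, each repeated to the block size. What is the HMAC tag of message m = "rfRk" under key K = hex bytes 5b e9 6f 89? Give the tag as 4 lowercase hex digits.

Key hex bytes 5b e9 6f 89 is exactly B = 4 bytes: K' = 5b e9 6f 89.
K' ⊕ ipad = 6d df 59 bf.  K' ⊕ opad = 07 b5 33 d5.
Inner input = (K'⊕ipad) ∥ m = 6d df 59 bf ∥ 72 66 52 6b.
Inner hash: even-index sum = 394 mod 256 = 138; odd-index sum = 623 mod 256 = 111 → 8a 6f.
Outer input = (K'⊕opad) ∥ inner = 07 b5 33 d5 ∥ 8a 6f.
Outer hash (tag): even-index sum = 196 mod 256 = 196; odd-index sum = 505 mod 256 = 249 → c4 f9.

c4f9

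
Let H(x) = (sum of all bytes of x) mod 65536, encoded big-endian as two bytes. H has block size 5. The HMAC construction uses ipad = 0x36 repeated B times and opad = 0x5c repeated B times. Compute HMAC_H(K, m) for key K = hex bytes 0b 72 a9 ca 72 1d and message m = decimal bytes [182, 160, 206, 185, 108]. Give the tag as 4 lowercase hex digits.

0201

Key hex bytes 0b 72 a9 ca 72 1d is 6 bytes > B = 5, so hash it first: H(key) = 02 7f, then zero-pad to 5 bytes: K' = 02 7f 00 00 00.
K' ⊕ ipad = 34 49 36 36 36.  K' ⊕ opad = 5e 23 5c 5c 5c.
Inner input = (K'⊕ipad) ∥ m = 34 49 36 36 36 ∥ b6 a0 ce b9 6c.
Inner hash: sum = 52+73+54+54+54+182+160+206+185+108 = 1128 → 04 68.
Outer input = (K'⊕opad) ∥ inner = 5e 23 5c 5c 5c ∥ 04 68.
Outer hash (tag): sum = 94+35+92+92+92+4+104 = 513 → 02 01.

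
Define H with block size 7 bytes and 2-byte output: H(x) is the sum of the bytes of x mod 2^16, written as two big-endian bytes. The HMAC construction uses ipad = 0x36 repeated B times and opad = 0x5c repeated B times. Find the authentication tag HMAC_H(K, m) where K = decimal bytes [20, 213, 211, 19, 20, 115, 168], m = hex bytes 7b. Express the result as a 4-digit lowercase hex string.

03ac

Key decimal bytes [20, 213, 211, 19, 20, 115, 168] = 14 d5 d3 13 14 73 a8 is exactly B = 7 bytes: K' = 14 d5 d3 13 14 73 a8.
K' ⊕ ipad = 22 e3 e5 25 22 45 9e.  K' ⊕ opad = 48 89 8f 4f 48 2f f4.
Inner input = (K'⊕ipad) ∥ m = 22 e3 e5 25 22 45 9e ∥ 7b.
Inner hash: sum = 34+227+229+37+34+69+158+123 = 911 → 03 8f.
Outer input = (K'⊕opad) ∥ inner = 48 89 8f 4f 48 2f f4 ∥ 03 8f.
Outer hash (tag): sum = 72+137+143+79+72+47+244+3+143 = 940 → 03 ac.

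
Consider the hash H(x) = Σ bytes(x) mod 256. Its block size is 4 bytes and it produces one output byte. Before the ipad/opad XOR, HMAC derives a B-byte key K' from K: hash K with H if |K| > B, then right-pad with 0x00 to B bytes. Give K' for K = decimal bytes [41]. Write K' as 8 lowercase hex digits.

Key decimal bytes [41] = 29 is 1 byte ≤ B = 4; zero-pad to 4 bytes: K' = 29 00 00 00.

29000000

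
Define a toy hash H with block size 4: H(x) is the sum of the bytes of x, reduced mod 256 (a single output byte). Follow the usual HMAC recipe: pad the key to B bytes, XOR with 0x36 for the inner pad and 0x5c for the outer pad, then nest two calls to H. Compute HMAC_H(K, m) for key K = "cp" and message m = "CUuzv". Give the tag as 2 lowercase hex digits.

27

Key "cp" = 63 70 is 2 bytes ≤ B = 4; zero-pad to 4 bytes: K' = 63 70 00 00.
K' ⊕ ipad = 55 46 36 36.  K' ⊕ opad = 3f 2c 5c 5c.
Inner input = (K'⊕ipad) ∥ m = 55 46 36 36 ∥ 43 55 75 7a 76.
Inner hash: sum = 85+70+54+54+67+85+117+122+118 = 772; mod 256 = 4 → 04.
Outer input = (K'⊕opad) ∥ inner = 3f 2c 5c 5c ∥ 04.
Outer hash (tag): sum = 63+44+92+92+4 = 295; mod 256 = 39 → 27.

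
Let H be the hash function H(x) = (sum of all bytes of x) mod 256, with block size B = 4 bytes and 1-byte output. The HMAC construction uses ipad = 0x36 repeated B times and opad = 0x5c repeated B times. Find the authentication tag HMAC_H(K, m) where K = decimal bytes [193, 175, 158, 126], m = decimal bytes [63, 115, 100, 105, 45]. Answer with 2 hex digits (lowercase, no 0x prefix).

Key decimal bytes [193, 175, 158, 126] = c1 af 9e 7e is exactly B = 4 bytes: K' = c1 af 9e 7e.
K' ⊕ ipad = f7 99 a8 48.  K' ⊕ opad = 9d f3 c2 22.
Inner input = (K'⊕ipad) ∥ m = f7 99 a8 48 ∥ 3f 73 64 69 2d.
Inner hash: sum = 247+153+168+72+63+115+100+105+45 = 1068; mod 256 = 44 → 2c.
Outer input = (K'⊕opad) ∥ inner = 9d f3 c2 22 ∥ 2c.
Outer hash (tag): sum = 157+243+194+34+44 = 672; mod 256 = 160 → a0.

a0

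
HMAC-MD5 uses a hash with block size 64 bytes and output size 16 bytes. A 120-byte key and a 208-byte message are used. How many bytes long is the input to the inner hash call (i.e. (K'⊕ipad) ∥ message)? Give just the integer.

Key is 120 > 64 bytes, so it is hashed to 16 bytes then zero-padded to 64: |K'| = 64.
Inner input = (K'⊕ipad) ∥ m → 64 + 208 = 272 bytes.

272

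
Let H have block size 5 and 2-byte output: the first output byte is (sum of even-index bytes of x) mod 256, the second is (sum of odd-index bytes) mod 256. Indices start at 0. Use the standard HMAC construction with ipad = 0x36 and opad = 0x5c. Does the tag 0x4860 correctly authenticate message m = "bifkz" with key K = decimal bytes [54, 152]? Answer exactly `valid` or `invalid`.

valid

Key decimal bytes [54, 152] = 36 98 is 2 bytes ≤ B = 5; zero-pad to 5 bytes: K' = 36 98 00 00 00.
K' ⊕ ipad = 00 ae 36 36 36; K' ⊕ opad = 6a c4 5c 5c 5c.
Inner hash: even-index sum = 320 mod 256 = 64; odd-index sum = 550 mod 256 = 38 → 40 26.
Outer hash (recomputed tag): even-index sum = 328 mod 256 = 72; odd-index sum = 352 mod 256 = 96 → 48 60.
Recomputed tag = 4860; claimed = 4860 → match.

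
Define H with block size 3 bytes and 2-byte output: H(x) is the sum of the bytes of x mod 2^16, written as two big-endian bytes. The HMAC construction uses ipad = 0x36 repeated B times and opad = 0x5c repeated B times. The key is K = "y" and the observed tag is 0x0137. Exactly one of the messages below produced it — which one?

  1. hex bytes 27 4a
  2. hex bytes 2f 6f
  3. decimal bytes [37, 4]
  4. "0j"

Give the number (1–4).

2

Key "y" = 79 is 1 byte ≤ B = 3; zero-pad to 3 bytes: K' = 79 00 00.
K' ⊕ ipad = 4f 36 36; K' ⊕ opad = 25 5c 5c.
m1: inner = H(4f 36 36 27 4a) = 01 2c; tag = H(25 5c 5c 01 2c) = 010a
m2: inner = H(4f 36 36 2f 6f) = 01 59; tag = H(25 5c 5c 01 59) = 0137 ← matches
m3: inner = H(4f 36 36 25 04) = 00 e4; tag = H(25 5c 5c 00 e4) = 01c1
m4: inner = H(4f 36 36 30 6a) = 01 55; tag = H(25 5c 5c 01 55) = 0133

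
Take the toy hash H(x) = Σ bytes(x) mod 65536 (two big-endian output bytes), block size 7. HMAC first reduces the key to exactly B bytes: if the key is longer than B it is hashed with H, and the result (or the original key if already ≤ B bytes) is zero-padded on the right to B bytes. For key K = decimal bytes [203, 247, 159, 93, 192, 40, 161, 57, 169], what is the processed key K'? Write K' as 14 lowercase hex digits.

05290000000000

|K| = 9 > B = 7, so first hash the key.
H(K): sum = 203+247+159+93+192+40+161+57+169 = 1321 → 05 29.
Zero-pad H(K) = 05 29 to 7 bytes: K' = 05 29 00 00 00 00 00.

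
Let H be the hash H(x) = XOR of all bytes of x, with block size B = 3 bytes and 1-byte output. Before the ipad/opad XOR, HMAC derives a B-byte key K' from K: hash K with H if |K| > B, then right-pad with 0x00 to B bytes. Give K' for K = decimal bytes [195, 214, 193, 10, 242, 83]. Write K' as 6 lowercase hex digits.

7f0000

|K| = 6 > B = 3, so first hash the key.
H(K): XOR c3⊕d6⊕c1⊕0a⊕f2⊕53 = 7f.
Zero-pad H(K) = 7f to 3 bytes: K' = 7f 00 00.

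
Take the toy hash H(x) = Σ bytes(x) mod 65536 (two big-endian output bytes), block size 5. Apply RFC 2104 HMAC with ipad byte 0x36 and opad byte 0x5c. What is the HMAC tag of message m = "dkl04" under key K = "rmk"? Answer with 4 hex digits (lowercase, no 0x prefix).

0158

Key "rmk" = 72 6d 6b is 3 bytes ≤ B = 5; zero-pad to 5 bytes: K' = 72 6d 6b 00 00.
K' ⊕ ipad = 44 5b 5d 36 36.  K' ⊕ opad = 2e 31 37 5c 5c.
Inner input = (K'⊕ipad) ∥ m = 44 5b 5d 36 36 ∥ 64 6b 6c 30 34.
Inner hash: sum = 68+91+93+54+54+100+107+108+48+52 = 775 → 03 07.
Outer input = (K'⊕opad) ∥ inner = 2e 31 37 5c 5c ∥ 03 07.
Outer hash (tag): sum = 46+49+55+92+92+3+7 = 344 → 01 58.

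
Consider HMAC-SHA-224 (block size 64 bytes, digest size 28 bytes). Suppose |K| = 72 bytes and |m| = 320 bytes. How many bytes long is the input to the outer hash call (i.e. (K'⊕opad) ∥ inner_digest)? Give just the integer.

92

Key is 72 > 64 bytes, so it is hashed to 28 bytes then zero-padded to 64: |K'| = 64.
Outer input = (K'⊕opad) ∥ H(inner) → 64 + 28 = 92 bytes.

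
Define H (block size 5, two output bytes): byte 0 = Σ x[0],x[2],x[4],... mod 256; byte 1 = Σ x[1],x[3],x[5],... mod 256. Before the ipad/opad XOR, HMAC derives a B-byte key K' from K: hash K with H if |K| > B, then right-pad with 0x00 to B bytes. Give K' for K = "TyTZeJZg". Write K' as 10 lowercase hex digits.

|K| = 8 > B = 5, so first hash the key.
H(K): even-index sum = 359 mod 256 = 103; odd-index sum = 388 mod 256 = 132 → 67 84.
Zero-pad H(K) = 67 84 to 5 bytes: K' = 67 84 00 00 00.

6784000000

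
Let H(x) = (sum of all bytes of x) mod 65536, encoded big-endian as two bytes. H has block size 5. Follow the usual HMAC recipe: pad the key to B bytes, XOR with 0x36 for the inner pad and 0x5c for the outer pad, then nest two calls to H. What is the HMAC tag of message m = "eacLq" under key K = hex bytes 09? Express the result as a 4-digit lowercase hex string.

02c4

Key hex bytes 09 is 1 byte ≤ B = 5; zero-pad to 5 bytes: K' = 09 00 00 00 00.
K' ⊕ ipad = 3f 36 36 36 36.  K' ⊕ opad = 55 5c 5c 5c 5c.
Inner input = (K'⊕ipad) ∥ m = 3f 36 36 36 36 ∥ 65 61 63 4c 71.
Inner hash: sum = 63+54+54+54+54+101+97+99+76+113 = 765 → 02 fd.
Outer input = (K'⊕opad) ∥ inner = 55 5c 5c 5c 5c ∥ 02 fd.
Outer hash (tag): sum = 85+92+92+92+92+2+253 = 708 → 02 c4.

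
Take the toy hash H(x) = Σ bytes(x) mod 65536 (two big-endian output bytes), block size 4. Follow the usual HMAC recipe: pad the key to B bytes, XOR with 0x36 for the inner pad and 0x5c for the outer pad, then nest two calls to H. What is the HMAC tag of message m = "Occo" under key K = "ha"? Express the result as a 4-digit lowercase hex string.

01d0

Key "ha" = 68 61 is 2 bytes ≤ B = 4; zero-pad to 4 bytes: K' = 68 61 00 00.
K' ⊕ ipad = 5e 57 36 36.  K' ⊕ opad = 34 3d 5c 5c.
Inner input = (K'⊕ipad) ∥ m = 5e 57 36 36 ∥ 4f 63 63 6f.
Inner hash: sum = 94+87+54+54+79+99+99+111 = 677 → 02 a5.
Outer input = (K'⊕opad) ∥ inner = 34 3d 5c 5c ∥ 02 a5.
Outer hash (tag): sum = 52+61+92+92+2+165 = 464 → 01 d0.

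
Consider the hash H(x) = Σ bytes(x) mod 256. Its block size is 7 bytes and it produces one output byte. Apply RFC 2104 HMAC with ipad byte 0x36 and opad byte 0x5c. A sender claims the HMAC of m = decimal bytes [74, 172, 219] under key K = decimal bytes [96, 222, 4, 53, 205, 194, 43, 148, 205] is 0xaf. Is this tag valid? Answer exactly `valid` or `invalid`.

Key decimal bytes [96, 222, 4, 53, 205, 194, 43, 148, 205] = 60 de 04 35 cd c2 2b 94 cd is 9 bytes > B = 7, so hash it first: H(key) = 92, then zero-pad to 7 bytes: K' = 92 00 00 00 00 00 00.
K' ⊕ ipad = a4 36 36 36 36 36 36; K' ⊕ opad = ce 5c 5c 5c 5c 5c 5c.
Inner hash: sum = 164+54+54+54+54+54+54+74+172+219 = 953; mod 256 = 185 → b9.
Outer hash (recomputed tag): sum = 206+92+92+92+92+92+92+185 = 943; mod 256 = 175 → af.
Recomputed tag = af; claimed = af → match.

valid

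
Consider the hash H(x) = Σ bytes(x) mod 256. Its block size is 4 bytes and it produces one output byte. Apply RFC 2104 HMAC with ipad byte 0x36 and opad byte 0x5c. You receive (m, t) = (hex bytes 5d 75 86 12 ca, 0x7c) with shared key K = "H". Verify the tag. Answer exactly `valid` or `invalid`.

Key "H" = 48 is 1 byte ≤ B = 4; zero-pad to 4 bytes: K' = 48 00 00 00.
K' ⊕ ipad = 7e 36 36 36; K' ⊕ opad = 14 5c 5c 5c.
Inner hash: sum = 126+54+54+54+93+117+134+18+202 = 852; mod 256 = 84 → 54.
Outer hash (recomputed tag): sum = 20+92+92+92+84 = 380; mod 256 = 124 → 7c.
Recomputed tag = 7c; claimed = 7c → match.

valid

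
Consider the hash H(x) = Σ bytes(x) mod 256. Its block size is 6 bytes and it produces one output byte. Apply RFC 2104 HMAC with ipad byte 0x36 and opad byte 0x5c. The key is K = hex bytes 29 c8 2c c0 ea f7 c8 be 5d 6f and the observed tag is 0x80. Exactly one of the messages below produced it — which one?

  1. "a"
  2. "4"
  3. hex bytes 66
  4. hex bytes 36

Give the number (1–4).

2

Key hex bytes 29 c8 2c c0 ea f7 c8 be 5d 6f is 10 bytes > B = 6, so hash it first: H(key) = 10, then zero-pad to 6 bytes: K' = 10 00 00 00 00 00.
K' ⊕ ipad = 26 36 36 36 36 36; K' ⊕ opad = 4c 5c 5c 5c 5c 5c.
m1: inner = H(26 36 36 36 36 36 61) = 95; tag = H(4c 5c 5c 5c 5c 5c 95) = ad
m2: inner = H(26 36 36 36 36 36 34) = 68; tag = H(4c 5c 5c 5c 5c 5c 68) = 80 ← matches
m3: inner = H(26 36 36 36 36 36 66) = 9a; tag = H(4c 5c 5c 5c 5c 5c 9a) = b2
m4: inner = H(26 36 36 36 36 36 36) = 6a; tag = H(4c 5c 5c 5c 5c 5c 6a) = 82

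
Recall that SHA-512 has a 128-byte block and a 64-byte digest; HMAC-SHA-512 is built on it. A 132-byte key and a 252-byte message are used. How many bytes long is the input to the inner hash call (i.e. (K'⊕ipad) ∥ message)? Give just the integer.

380

Key is 132 > 128 bytes, so it is hashed to 64 bytes then zero-padded to 128: |K'| = 128.
Inner input = (K'⊕ipad) ∥ m → 128 + 252 = 380 bytes.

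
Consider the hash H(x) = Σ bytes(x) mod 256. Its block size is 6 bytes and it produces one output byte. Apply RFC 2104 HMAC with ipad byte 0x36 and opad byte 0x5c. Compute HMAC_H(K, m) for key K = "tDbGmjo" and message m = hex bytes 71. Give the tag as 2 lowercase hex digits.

Key "tDbGmjo" = 74 44 62 47 6d 6a 6f is 7 bytes > B = 6, so hash it first: H(key) = a7, then zero-pad to 6 bytes: K' = a7 00 00 00 00 00.
K' ⊕ ipad = 91 36 36 36 36 36.  K' ⊕ opad = fb 5c 5c 5c 5c 5c.
Inner input = (K'⊕ipad) ∥ m = 91 36 36 36 36 36 ∥ 71.
Inner hash: sum = 145+54+54+54+54+54+113 = 528; mod 256 = 16 → 10.
Outer input = (K'⊕opad) ∥ inner = fb 5c 5c 5c 5c 5c ∥ 10.
Outer hash (tag): sum = 251+92+92+92+92+92+16 = 727; mod 256 = 215 → d7.

d7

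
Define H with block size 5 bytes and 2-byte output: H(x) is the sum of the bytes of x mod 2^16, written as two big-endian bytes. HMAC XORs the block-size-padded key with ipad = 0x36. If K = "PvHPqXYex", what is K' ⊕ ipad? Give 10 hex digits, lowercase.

Key "PvHPqXYex" = 50 76 48 50 71 58 59 65 78 is 9 bytes > B = 5, so hash it first: H(key) = 03 5d, then zero-pad to 5 bytes: K' = 03 5d 00 00 00.
XOR each byte with 0x36: 03⊕36=35, 5d⊕36=6b, 00⊕36=36, 00⊕36=36, 00⊕36=36.

356b363636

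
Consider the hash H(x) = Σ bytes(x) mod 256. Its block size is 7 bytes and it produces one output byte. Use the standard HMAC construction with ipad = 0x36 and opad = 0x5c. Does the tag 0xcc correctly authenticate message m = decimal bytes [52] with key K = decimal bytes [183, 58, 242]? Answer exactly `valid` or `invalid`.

Key decimal bytes [183, 58, 242] = b7 3a f2 is 3 bytes ≤ B = 7; zero-pad to 7 bytes: K' = b7 3a f2 00 00 00 00.
K' ⊕ ipad = 81 0c c4 36 36 36 36; K' ⊕ opad = eb 66 ae 5c 5c 5c 5c.
Inner hash: sum = 129+12+196+54+54+54+54+52 = 605; mod 256 = 93 → 5d.
Outer hash (recomputed tag): sum = 235+102+174+92+92+92+92+93 = 972; mod 256 = 204 → cc.
Recomputed tag = cc; claimed = cc → match.

valid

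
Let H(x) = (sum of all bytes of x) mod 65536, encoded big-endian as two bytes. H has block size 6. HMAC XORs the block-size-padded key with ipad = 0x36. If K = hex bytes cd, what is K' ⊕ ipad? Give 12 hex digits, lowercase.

Key hex bytes cd is 1 byte ≤ B = 6; zero-pad to 6 bytes: K' = cd 00 00 00 00 00.
XOR each byte with 0x36: cd⊕36=fb, 00⊕36=36, 00⊕36=36, 00⊕36=36, 00⊕36=36, 00⊕36=36.

fb3636363636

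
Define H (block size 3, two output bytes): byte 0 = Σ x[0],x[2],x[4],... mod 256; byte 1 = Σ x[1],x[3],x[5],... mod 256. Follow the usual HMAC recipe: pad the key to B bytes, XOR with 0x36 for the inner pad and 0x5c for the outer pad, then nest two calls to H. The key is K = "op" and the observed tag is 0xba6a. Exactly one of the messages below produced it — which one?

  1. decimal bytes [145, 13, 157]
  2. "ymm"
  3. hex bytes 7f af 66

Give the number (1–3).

Key "op" = 6f 70 is 2 bytes ≤ B = 3; zero-pad to 3 bytes: K' = 6f 70 00.
K' ⊕ ipad = 59 46 36; K' ⊕ opad = 33 2c 5c.
m1: inner = H(59 46 36 91 0d 9d) = 9c 74; tag = H(33 2c 5c 9c 74) = 03c8
m2: inner = H(59 46 36 79 6d 6d) = fc 2c; tag = H(33 2c 5c fc 2c) = bb28
m3: inner = H(59 46 36 7f af 66) = 3e 2b; tag = H(33 2c 5c 3e 2b) = ba6a ← matches

3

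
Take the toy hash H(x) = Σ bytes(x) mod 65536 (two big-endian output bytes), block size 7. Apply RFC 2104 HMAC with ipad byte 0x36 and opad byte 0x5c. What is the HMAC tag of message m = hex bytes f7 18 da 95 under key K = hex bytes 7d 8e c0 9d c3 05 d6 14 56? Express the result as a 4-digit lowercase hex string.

Key hex bytes 7d 8e c0 9d c3 05 d6 14 56 is 9 bytes > B = 7, so hash it first: H(key) = 04 70, then zero-pad to 7 bytes: K' = 04 70 00 00 00 00 00.
K' ⊕ ipad = 32 46 36 36 36 36 36.  K' ⊕ opad = 58 2c 5c 5c 5c 5c 5c.
Inner input = (K'⊕ipad) ∥ m = 32 46 36 36 36 36 36 ∥ f7 18 da 95.
Inner hash: sum = 50+70+54+54+54+54+54+247+24+218+149 = 1028 → 04 04.
Outer input = (K'⊕opad) ∥ inner = 58 2c 5c 5c 5c 5c 5c ∥ 04 04.
Outer hash (tag): sum = 88+44+92+92+92+92+92+4+4 = 600 → 02 58.

0258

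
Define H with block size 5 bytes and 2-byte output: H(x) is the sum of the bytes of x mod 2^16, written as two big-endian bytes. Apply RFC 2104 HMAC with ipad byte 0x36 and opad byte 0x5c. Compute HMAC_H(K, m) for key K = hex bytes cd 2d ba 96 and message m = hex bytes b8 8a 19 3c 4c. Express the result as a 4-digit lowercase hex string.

036d

Key hex bytes cd 2d ba 96 is 4 bytes ≤ B = 5; zero-pad to 5 bytes: K' = cd 2d ba 96 00.
K' ⊕ ipad = fb 1b 8c a0 36.  K' ⊕ opad = 91 71 e6 ca 5c.
Inner input = (K'⊕ipad) ∥ m = fb 1b 8c a0 36 ∥ b8 8a 19 3c 4c.
Inner hash: sum = 251+27+140+160+54+184+138+25+60+76 = 1115 → 04 5b.
Outer input = (K'⊕opad) ∥ inner = 91 71 e6 ca 5c ∥ 04 5b.
Outer hash (tag): sum = 145+113+230+202+92+4+91 = 877 → 03 6d.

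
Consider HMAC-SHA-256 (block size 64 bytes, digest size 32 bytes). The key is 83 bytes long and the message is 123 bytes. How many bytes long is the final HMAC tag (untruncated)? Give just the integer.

The tag is one SHA-256 digest: 32 bytes.

32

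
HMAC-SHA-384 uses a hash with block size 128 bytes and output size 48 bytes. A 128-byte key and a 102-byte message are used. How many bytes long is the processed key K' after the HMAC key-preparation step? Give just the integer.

128

Key is 128 ≤ 128 bytes, zero-padded: |K'| = 128.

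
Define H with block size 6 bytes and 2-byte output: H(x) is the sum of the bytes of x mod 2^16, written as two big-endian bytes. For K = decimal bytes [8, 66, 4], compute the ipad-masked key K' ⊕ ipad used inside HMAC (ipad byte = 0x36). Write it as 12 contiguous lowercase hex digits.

Key decimal bytes [8, 66, 4] = 08 42 04 is 3 bytes ≤ B = 6; zero-pad to 6 bytes: K' = 08 42 04 00 00 00.
XOR each byte with 0x36: 08⊕36=3e, 42⊕36=74, 04⊕36=32, 00⊕36=36, 00⊕36=36, 00⊕36=36.

3e7432363636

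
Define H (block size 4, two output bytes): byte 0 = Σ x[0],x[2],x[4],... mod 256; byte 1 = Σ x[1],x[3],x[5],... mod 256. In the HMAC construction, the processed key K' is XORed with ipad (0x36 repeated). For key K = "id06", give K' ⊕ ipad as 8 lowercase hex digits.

Key "id06" = 69 64 30 36 is exactly B = 4 bytes: K' = 69 64 30 36.
XOR each byte with 0x36: 69⊕36=5f, 64⊕36=52, 30⊕36=06, 36⊕36=00.

5f520600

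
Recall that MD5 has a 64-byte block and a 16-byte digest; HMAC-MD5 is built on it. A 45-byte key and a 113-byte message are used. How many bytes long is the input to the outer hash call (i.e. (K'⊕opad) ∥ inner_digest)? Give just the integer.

Key is 45 ≤ 64 bytes, zero-padded: |K'| = 64.
Outer input = (K'⊕opad) ∥ H(inner) → 64 + 16 = 80 bytes.

80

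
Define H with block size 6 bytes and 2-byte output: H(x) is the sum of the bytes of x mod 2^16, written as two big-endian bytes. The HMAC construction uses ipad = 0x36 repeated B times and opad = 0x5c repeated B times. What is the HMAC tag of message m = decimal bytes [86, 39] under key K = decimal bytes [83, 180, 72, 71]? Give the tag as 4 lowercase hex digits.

Key decimal bytes [83, 180, 72, 71] = 53 b4 48 47 is 4 bytes ≤ B = 6; zero-pad to 6 bytes: K' = 53 b4 48 47 00 00.
K' ⊕ ipad = 65 82 7e 71 36 36.  K' ⊕ opad = 0f e8 14 1b 5c 5c.
Inner input = (K'⊕ipad) ∥ m = 65 82 7e 71 36 36 ∥ 56 27.
Inner hash: sum = 101+130+126+113+54+54+86+39 = 703 → 02 bf.
Outer input = (K'⊕opad) ∥ inner = 0f e8 14 1b 5c 5c ∥ 02 bf.
Outer hash (tag): sum = 15+232+20+27+92+92+2+191 = 671 → 02 9f.

029f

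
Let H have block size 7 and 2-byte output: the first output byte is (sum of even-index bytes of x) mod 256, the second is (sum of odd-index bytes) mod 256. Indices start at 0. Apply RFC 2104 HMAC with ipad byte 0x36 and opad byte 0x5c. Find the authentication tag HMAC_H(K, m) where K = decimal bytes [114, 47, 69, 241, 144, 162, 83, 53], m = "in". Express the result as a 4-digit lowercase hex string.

701f

Key decimal bytes [114, 47, 69, 241, 144, 162, 83, 53] = 72 2f 45 f1 90 a2 53 35 is 8 bytes > B = 7, so hash it first: H(key) = 9a f7, then zero-pad to 7 bytes: K' = 9a f7 00 00 00 00 00.
K' ⊕ ipad = ac c1 36 36 36 36 36.  K' ⊕ opad = c6 ab 5c 5c 5c 5c 5c.
Inner input = (K'⊕ipad) ∥ m = ac c1 36 36 36 36 36 ∥ 69 6e.
Inner hash: even-index sum = 444 mod 256 = 188; odd-index sum = 406 mod 256 = 150 → bc 96.
Outer input = (K'⊕opad) ∥ inner = c6 ab 5c 5c 5c 5c 5c ∥ bc 96.
Outer hash (tag): even-index sum = 624 mod 256 = 112; odd-index sum = 543 mod 256 = 31 → 70 1f.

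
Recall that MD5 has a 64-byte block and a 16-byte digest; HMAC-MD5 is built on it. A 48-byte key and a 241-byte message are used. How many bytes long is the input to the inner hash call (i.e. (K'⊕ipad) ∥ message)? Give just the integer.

305

Key is 48 ≤ 64 bytes, zero-padded: |K'| = 64.
Inner input = (K'⊕ipad) ∥ m → 64 + 241 = 305 bytes.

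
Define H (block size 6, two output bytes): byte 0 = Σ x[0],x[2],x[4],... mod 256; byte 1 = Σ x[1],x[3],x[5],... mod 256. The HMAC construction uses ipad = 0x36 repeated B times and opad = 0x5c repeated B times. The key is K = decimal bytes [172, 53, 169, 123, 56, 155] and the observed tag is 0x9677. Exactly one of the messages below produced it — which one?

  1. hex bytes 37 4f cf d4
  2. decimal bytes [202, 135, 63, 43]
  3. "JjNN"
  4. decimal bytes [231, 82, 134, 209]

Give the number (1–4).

Key decimal bytes [172, 53, 169, 123, 56, 155] = ac 35 a9 7b 38 9b is exactly B = 6 bytes: K' = ac 35 a9 7b 38 9b.
K' ⊕ ipad = 9a 03 9f 4d 0e ad; K' ⊕ opad = f0 69 f5 27 64 c7.
m1: inner = H(9a 03 9f 4d 0e ad 37 4f cf d4) = 4d 20; tag = H(f0 69 f5 27 64 c7 4d 20) = 9677 ← matches
m2: inner = H(9a 03 9f 4d 0e ad ca 87 3f 2b) = 50 af; tag = H(f0 69 f5 27 64 c7 50 af) = 9906
m3: inner = H(9a 03 9f 4d 0e ad 4a 6a 4e 4e) = df b5; tag = H(f0 69 f5 27 64 c7 df b5) = 280c
m4: inner = H(9a 03 9f 4d 0e ad e7 52 86 d1) = b4 20; tag = H(f0 69 f5 27 64 c7 b4 20) = fd77

1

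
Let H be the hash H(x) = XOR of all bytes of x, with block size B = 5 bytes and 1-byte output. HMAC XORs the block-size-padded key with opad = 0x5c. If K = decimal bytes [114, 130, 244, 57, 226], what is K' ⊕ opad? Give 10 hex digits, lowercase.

Key decimal bytes [114, 130, 244, 57, 226] = 72 82 f4 39 e2 is exactly B = 5 bytes: K' = 72 82 f4 39 e2.
XOR each byte with 0x5c: 72⊕5c=2e, 82⊕5c=de, f4⊕5c=a8, 39⊕5c=65, e2⊕5c=be.

2edea865be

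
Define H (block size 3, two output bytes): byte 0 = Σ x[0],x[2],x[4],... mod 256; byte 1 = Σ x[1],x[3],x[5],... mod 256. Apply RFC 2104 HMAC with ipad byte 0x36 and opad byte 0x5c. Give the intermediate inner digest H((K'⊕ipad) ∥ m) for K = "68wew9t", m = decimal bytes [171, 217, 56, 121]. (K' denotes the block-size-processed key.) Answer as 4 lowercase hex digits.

Key "68wew9t" = 36 38 77 65 77 39 74 is 7 bytes > B = 3, so hash it first: H(key) = 98 d6, then zero-pad to 3 bytes: K' = 98 d6 00.
K' ⊕ ipad = ae e0 36.
Inner input = ae e0 36 ∥ ab d9 38 79.
Inner hash: even-index sum = 566 mod 256 = 54; odd-index sum = 451 mod 256 = 195 → 36 c3.

36c3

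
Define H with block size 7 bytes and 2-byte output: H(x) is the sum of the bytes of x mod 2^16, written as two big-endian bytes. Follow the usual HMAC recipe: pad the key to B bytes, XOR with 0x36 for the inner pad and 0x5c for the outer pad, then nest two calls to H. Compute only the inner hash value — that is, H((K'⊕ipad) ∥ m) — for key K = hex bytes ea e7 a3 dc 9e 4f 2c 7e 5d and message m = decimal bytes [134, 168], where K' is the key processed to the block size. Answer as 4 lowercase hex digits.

02e1

Key hex bytes ea e7 a3 dc 9e 4f 2c 7e 5d is 9 bytes > B = 7, so hash it first: H(key) = 05 44, then zero-pad to 7 bytes: K' = 05 44 00 00 00 00 00.
K' ⊕ ipad = 33 72 36 36 36 36 36.
Inner input = 33 72 36 36 36 36 36 ∥ 86 a8.
Inner hash: sum = 51+114+54+54+54+54+54+134+168 = 737 → 02 e1.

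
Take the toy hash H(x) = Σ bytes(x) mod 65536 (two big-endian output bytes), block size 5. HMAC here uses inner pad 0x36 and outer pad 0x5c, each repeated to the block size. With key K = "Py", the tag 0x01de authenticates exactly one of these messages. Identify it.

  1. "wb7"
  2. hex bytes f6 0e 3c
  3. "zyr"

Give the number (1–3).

2

Key "Py" = 50 79 is 2 bytes ≤ B = 5; zero-pad to 5 bytes: K' = 50 79 00 00 00.
K' ⊕ ipad = 66 4f 36 36 36; K' ⊕ opad = 0c 25 5c 5c 5c.
m1: inner = H(66 4f 36 36 36 77 62 37) = 02 67; tag = H(0c 25 5c 5c 5c 02 67) = 01ae
m2: inner = H(66 4f 36 36 36 f6 0e 3c) = 02 97; tag = H(0c 25 5c 5c 5c 02 97) = 01de ← matches
m3: inner = H(66 4f 36 36 36 7a 79 72) = 02 bc; tag = H(0c 25 5c 5c 5c 02 bc) = 0203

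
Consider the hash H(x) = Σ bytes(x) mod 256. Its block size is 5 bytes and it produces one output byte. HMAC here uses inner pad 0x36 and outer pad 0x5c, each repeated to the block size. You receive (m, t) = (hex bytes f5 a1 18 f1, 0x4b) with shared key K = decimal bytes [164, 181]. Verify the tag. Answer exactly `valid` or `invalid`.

valid

Key decimal bytes [164, 181] = a4 b5 is 2 bytes ≤ B = 5; zero-pad to 5 bytes: K' = a4 b5 00 00 00.
K' ⊕ ipad = 92 83 36 36 36; K' ⊕ opad = f8 e9 5c 5c 5c.
Inner hash: sum = 146+131+54+54+54+245+161+24+241 = 1110; mod 256 = 86 → 56.
Outer hash (recomputed tag): sum = 248+233+92+92+92+86 = 843; mod 256 = 75 → 4b.
Recomputed tag = 4b; claimed = 4b → match.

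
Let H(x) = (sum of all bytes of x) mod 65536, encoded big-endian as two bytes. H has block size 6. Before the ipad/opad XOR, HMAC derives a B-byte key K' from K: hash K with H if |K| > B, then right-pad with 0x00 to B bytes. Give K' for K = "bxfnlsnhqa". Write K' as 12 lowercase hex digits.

043500000000

|K| = 10 > B = 6, so first hash the key.
H(K): sum = 98+120+102+110+108+115+110+104+113+97 = 1077 → 04 35.
Zero-pad H(K) = 04 35 to 6 bytes: K' = 04 35 00 00 00 00.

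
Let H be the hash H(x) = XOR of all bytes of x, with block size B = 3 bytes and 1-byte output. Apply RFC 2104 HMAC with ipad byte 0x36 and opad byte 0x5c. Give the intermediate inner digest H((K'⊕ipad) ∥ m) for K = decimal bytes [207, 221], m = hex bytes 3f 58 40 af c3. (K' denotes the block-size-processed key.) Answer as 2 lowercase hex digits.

6f

Key decimal bytes [207, 221] = cf dd is 2 bytes ≤ B = 3; zero-pad to 3 bytes: K' = cf dd 00.
K' ⊕ ipad = f9 eb 36.
Inner input = f9 eb 36 ∥ 3f 58 40 af c3.
Inner hash: XOR f9⊕eb⊕36⊕3f⊕58⊕40⊕af⊕c3 = 6f.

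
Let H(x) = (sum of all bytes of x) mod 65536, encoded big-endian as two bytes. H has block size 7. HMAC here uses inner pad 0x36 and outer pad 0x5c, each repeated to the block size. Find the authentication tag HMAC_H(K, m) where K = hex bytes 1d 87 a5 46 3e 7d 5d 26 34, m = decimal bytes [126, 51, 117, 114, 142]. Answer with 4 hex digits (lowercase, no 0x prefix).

Key hex bytes 1d 87 a5 46 3e 7d 5d 26 34 is 9 bytes > B = 7, so hash it first: H(key) = 03 01, then zero-pad to 7 bytes: K' = 03 01 00 00 00 00 00.
K' ⊕ ipad = 35 37 36 36 36 36 36.  K' ⊕ opad = 5f 5d 5c 5c 5c 5c 5c.
Inner input = (K'⊕ipad) ∥ m = 35 37 36 36 36 36 36 ∥ 7e 33 75 72 8e.
Inner hash: sum = 53+55+54+54+54+54+54+126+51+117+114+142 = 928 → 03 a0.
Outer input = (K'⊕opad) ∥ inner = 5f 5d 5c 5c 5c 5c 5c ∥ 03 a0.
Outer hash (tag): sum = 95+93+92+92+92+92+92+3+160 = 811 → 03 2b.

032b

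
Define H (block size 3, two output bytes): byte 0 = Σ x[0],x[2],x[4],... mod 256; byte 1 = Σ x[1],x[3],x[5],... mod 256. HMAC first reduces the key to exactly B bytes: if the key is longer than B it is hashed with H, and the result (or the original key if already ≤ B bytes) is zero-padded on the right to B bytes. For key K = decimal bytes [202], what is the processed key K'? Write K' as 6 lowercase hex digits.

Key decimal bytes [202] = ca is 1 byte ≤ B = 3; zero-pad to 3 bytes: K' = ca 00 00.

ca0000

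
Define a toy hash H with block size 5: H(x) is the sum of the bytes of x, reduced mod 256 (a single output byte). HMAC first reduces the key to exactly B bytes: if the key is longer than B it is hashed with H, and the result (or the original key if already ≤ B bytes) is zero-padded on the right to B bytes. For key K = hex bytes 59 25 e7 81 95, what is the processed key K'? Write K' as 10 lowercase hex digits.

Key hex bytes 59 25 e7 81 95 is exactly B = 5 bytes: K' = 59 25 e7 81 95.

5925e78195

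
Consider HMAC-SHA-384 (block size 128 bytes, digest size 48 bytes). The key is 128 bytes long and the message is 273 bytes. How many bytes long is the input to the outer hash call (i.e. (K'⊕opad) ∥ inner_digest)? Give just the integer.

176

Key is 128 ≤ 128 bytes, zero-padded: |K'| = 128.
Outer input = (K'⊕opad) ∥ H(inner) → 128 + 48 = 176 bytes.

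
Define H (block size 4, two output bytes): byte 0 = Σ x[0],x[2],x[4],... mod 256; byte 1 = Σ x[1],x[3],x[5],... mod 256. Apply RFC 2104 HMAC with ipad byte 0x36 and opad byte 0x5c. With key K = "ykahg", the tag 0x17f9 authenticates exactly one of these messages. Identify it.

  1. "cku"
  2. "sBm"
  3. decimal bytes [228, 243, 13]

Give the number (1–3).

Key "ykahg" = 79 6b 61 68 67 is 5 bytes > B = 4, so hash it first: H(key) = 41 d3, then zero-pad to 4 bytes: K' = 41 d3 00 00.
K' ⊕ ipad = 77 e5 36 36; K' ⊕ opad = 1d 8f 5c 5c.
m1: inner = H(77 e5 36 36 63 6b 75) = 85 86; tag = H(1d 8f 5c 5c 85 86) = fe71
m2: inner = H(77 e5 36 36 73 42 6d) = 8d 5d; tag = H(1d 8f 5c 5c 8d 5d) = 0648
m3: inner = H(77 e5 36 36 e4 f3 0d) = 9e 0e; tag = H(1d 8f 5c 5c 9e 0e) = 17f9 ← matches

3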